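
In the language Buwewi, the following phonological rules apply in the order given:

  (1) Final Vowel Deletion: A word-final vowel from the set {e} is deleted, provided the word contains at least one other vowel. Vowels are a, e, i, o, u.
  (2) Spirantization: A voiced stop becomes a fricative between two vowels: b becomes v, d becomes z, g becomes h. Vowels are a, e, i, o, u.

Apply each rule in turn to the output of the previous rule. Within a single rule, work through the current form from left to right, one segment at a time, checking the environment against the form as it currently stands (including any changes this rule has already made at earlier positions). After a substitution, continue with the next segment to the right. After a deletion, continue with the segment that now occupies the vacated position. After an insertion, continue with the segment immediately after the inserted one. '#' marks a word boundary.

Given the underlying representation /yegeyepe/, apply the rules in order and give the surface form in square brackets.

[yeheyep]

(1) Final Vowel Deletion: [yegeyepe] → [yegeyep]
(2) Spirantization: [yegeyep] → [yeheyep]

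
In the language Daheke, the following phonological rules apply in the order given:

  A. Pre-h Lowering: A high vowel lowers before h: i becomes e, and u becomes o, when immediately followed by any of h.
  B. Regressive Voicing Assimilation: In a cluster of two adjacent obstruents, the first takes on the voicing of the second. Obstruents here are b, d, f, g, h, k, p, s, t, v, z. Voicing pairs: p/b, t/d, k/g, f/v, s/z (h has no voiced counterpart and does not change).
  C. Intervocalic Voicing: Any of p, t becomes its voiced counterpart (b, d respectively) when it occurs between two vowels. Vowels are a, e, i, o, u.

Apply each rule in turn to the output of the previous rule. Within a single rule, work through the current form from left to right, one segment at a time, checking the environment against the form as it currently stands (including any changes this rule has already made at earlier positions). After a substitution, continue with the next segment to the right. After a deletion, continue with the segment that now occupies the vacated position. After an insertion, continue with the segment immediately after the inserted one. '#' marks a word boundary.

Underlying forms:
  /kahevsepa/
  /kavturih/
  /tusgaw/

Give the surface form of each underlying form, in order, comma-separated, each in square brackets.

/kahevsepa/:
  A Pre-h Lowering: no change — [kahevsepa]
  B Regressive Voicing Assimilation: [kahevsepa] → [kahefsepa]
  C Intervocalic Voicing: [kahefsepa] → [kahefseba]
/kavturih/:
  A Pre-h Lowering: [kavturih] → [kavtureh]
  B Regressive Voicing Assimilation: [kavtureh] → [kaftureh]
  C Intervocalic Voicing: no change — [kaftureh]
/tusgaw/:
  A Pre-h Lowering: no change — [tusgaw]
  B Regressive Voicing Assimilation: [tusgaw] → [tuzgaw]
  C Intervocalic Voicing: no change — [tuzgaw]

[kahefseba], [kaftureh], [tuzgaw]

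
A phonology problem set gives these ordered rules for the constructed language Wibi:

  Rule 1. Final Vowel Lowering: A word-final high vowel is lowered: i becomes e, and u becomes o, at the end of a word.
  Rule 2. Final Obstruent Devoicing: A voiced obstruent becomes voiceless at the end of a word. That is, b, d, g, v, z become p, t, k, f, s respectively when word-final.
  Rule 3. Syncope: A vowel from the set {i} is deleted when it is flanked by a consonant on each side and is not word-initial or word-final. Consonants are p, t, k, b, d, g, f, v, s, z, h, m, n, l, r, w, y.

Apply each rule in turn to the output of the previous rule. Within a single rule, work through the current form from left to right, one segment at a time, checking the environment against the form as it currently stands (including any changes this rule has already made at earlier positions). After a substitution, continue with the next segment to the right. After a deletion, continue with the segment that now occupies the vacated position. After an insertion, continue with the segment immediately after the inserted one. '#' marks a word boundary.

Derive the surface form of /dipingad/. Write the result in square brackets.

Rule 1 Final Vowel Lowering: no change — [dipingad]
Rule 2 Final Obstruent Devoicing: [dipingad] → [dipingat]
Rule 3 Syncope: [dipingat] → [dpngat]

[dpngat]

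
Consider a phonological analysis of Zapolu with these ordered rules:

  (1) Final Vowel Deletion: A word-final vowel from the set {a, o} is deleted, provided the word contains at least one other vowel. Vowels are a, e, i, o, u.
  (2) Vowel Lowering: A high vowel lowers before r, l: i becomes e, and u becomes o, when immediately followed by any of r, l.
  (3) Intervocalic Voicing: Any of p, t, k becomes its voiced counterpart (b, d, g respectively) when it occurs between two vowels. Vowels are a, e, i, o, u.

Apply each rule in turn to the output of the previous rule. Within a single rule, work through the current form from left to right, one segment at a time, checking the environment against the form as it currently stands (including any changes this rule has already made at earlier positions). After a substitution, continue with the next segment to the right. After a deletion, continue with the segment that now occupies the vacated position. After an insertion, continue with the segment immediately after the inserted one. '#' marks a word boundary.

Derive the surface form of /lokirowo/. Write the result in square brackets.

(1) Final Vowel Deletion: [lokirowo] → [lokirow]
(2) Vowel Lowering: [lokirow] → [lokerow]
(3) Intervocalic Voicing: [lokerow] → [logerow]

[logerow]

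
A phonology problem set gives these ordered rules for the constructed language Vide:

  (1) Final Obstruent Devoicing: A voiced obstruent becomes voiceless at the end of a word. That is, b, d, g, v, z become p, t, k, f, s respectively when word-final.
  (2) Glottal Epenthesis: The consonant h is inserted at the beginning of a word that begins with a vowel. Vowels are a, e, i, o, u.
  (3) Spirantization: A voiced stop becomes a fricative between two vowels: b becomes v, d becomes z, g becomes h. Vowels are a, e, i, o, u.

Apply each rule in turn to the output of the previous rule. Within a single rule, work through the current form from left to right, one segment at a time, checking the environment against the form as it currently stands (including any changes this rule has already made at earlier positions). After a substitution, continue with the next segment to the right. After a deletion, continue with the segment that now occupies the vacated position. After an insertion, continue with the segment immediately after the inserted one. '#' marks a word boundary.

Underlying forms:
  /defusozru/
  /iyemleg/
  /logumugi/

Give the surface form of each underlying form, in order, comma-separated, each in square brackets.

/defusozru/:
  (1) Final Obstruent Devoicing: no change — [defusozru]
  (2) Glottal Epenthesis: no change — [defusozru]
  (3) Spirantization: no change — [defusozru]
/iyemleg/:
  (1) Final Obstruent Devoicing: [iyemleg] → [iyemlek]
  (2) Glottal Epenthesis: [iyemlek] → [hiyemlek]
  (3) Spirantization: no change — [hiyemlek]
/logumugi/:
  (1) Final Obstruent Devoicing: no change — [logumugi]
  (2) Glottal Epenthesis: no change — [logumugi]
  (3) Spirantization: [logumugi] → [lohumuhi]

[defusozru], [hiyemlek], [lohumuhi]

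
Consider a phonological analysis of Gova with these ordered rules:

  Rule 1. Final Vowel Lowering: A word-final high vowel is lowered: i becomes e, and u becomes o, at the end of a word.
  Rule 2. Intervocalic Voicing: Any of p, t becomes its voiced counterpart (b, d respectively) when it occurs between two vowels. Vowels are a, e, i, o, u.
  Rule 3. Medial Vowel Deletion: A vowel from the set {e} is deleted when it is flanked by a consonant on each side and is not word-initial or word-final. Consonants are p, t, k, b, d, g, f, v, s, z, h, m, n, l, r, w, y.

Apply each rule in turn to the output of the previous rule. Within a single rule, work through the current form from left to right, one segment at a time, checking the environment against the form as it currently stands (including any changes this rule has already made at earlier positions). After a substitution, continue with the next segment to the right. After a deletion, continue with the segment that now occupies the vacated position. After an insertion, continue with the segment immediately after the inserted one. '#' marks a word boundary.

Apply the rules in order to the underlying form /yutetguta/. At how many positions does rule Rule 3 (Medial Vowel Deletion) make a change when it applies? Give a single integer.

1

Rule 1 Final Vowel Lowering: no change — [yutetguta]
Rule 2 Intervocalic Voicing: [yutetguta] → [yudetguda]
Rule 3 Medial Vowel Deletion: [yudetguda] → [yudtguda]
Rule Rule 3 changed 1 position(s).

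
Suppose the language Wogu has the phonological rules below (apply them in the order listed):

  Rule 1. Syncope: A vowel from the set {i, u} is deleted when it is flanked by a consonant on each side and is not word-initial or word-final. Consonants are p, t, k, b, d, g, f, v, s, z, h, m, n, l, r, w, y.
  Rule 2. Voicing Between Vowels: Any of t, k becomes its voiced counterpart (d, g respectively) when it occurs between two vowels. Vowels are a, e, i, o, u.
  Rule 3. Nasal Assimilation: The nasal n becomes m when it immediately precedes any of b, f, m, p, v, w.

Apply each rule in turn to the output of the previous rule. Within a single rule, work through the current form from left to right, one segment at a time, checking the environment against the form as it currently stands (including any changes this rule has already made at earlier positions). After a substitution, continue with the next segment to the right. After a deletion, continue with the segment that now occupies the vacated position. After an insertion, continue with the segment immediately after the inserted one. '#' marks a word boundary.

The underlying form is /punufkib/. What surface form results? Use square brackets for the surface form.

[pmfkb]

Rule 1 Syncope: [punufkib] → [pnfkb]
Rule 2 Voicing Between Vowels: no change — [pnfkb]
Rule 3 Nasal Assimilation: [pnfkb] → [pmfkb]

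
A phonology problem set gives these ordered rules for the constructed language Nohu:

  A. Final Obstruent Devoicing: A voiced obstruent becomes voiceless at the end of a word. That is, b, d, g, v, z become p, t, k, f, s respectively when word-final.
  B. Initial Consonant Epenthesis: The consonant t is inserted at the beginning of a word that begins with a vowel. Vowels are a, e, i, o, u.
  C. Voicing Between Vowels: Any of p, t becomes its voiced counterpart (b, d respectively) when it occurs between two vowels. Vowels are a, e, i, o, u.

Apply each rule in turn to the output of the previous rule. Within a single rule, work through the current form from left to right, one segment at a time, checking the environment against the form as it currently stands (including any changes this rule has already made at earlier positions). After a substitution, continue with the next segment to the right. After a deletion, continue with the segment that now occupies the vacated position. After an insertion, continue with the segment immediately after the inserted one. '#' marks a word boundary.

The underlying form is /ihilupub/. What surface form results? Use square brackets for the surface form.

[tihilubup]

A Final Obstruent Devoicing: [ihilupub] → [ihilupup]
B Initial Consonant Epenthesis: [ihilupup] → [tihilupup]
C Voicing Between Vowels: [tihilupup] → [tihilubup]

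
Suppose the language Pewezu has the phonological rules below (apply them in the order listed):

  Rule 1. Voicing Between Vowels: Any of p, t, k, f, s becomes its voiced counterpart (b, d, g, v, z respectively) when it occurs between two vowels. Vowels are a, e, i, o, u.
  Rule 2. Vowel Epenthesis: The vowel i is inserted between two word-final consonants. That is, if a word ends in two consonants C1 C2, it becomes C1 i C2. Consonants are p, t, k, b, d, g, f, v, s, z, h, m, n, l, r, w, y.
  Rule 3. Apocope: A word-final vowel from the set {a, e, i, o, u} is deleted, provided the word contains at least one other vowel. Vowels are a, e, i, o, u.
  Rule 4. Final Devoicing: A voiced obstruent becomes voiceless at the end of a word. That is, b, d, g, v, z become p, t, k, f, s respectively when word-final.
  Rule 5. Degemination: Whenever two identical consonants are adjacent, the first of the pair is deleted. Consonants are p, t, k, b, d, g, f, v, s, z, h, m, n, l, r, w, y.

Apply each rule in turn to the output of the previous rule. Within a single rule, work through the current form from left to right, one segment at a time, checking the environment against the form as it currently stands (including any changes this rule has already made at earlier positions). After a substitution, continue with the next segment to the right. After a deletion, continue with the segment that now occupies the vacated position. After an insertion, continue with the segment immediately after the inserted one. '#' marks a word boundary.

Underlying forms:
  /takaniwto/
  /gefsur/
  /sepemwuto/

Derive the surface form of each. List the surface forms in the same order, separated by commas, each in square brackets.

[taganiwt], [gefsur], [sebemwut]

/takaniwto/:
  Rule 1 Voicing Between Vowels: [takaniwto] → [taganiwto]
  Rule 2 Vowel Epenthesis: no change — [taganiwto]
  Rule 3 Apocope: [taganiwto] → [taganiwt]
  Rule 4 Final Devoicing: no change — [taganiwt]
  Rule 5 Degemination: no change — [taganiwt]
/gefsur/:
  Rule 1 Voicing Between Vowels: no change — [gefsur]
  Rule 2 Vowel Epenthesis: no change — [gefsur]
  Rule 3 Apocope: no change — [gefsur]
  Rule 4 Final Devoicing: no change — [gefsur]
  Rule 5 Degemination: no change — [gefsur]
/sepemwuto/:
  Rule 1 Voicing Between Vowels: [sepemwuto] → [sebemwudo]
  Rule 2 Vowel Epenthesis: no change — [sebemwudo]
  Rule 3 Apocope: [sebemwudo] → [sebemwud]
  Rule 4 Final Devoicing: [sebemwud] → [sebemwut]
  Rule 5 Degemination: no change — [sebemwut]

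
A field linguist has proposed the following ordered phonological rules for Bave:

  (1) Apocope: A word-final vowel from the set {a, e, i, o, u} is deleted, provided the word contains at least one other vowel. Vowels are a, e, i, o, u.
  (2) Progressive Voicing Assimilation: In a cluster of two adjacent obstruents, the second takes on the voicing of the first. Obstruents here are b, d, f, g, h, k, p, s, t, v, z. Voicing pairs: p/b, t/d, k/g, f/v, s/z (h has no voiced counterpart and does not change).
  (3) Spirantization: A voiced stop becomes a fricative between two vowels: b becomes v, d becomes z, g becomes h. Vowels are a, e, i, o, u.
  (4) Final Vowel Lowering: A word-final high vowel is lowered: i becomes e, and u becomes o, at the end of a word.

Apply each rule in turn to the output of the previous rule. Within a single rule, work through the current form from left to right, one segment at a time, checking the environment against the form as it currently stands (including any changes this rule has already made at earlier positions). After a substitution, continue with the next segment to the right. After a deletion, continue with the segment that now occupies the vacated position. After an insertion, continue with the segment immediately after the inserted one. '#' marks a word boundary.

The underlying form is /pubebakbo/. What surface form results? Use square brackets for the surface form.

[puvevakp]

(1) Apocope: [pubebakbo] → [pubebakb]
(2) Progressive Voicing Assimilation: [pubebakb] → [pubebakp]
(3) Spirantization: [pubebakp] → [puvevakp]
(4) Final Vowel Lowering: no change — [puvevakp]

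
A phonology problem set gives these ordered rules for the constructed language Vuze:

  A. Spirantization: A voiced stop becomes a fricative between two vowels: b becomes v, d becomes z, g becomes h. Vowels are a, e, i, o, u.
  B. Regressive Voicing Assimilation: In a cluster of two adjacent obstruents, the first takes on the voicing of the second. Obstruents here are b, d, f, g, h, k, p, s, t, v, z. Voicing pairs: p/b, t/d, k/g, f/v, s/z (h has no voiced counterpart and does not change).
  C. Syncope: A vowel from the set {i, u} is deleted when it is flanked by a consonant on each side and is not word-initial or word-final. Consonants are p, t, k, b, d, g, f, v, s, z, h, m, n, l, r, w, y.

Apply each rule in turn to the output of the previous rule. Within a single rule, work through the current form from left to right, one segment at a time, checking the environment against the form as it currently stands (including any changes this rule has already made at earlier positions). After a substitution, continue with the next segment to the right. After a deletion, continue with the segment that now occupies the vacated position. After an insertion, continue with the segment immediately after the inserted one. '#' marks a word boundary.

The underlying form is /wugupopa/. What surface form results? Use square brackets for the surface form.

A Spirantization: [wugupopa] → [wuhupopa]
B Regressive Voicing Assimilation: no change — [wuhupopa]
C Syncope: [wuhupopa] → [whpopa]

[whpopa]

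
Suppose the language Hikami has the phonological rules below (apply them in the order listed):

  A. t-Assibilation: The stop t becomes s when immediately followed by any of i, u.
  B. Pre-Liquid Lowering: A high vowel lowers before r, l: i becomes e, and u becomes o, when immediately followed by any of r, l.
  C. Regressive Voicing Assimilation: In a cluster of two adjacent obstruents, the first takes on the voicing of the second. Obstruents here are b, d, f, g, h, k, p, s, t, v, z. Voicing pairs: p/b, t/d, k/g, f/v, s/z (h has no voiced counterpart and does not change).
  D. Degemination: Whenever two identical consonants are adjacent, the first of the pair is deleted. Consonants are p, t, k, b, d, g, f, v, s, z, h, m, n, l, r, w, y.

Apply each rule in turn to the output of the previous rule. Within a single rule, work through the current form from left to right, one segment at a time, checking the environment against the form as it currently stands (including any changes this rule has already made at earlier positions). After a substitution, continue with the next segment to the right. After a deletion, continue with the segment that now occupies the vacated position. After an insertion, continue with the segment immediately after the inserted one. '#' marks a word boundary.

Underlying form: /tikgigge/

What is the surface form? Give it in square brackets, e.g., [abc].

[sigige]

A t-Assibilation: [tikgigge] → [sikgigge]
B Pre-Liquid Lowering: no change — [sikgigge]
C Regressive Voicing Assimilation: [sikgigge] → [siggigge]
D Degemination: [siggigge] → [sigige]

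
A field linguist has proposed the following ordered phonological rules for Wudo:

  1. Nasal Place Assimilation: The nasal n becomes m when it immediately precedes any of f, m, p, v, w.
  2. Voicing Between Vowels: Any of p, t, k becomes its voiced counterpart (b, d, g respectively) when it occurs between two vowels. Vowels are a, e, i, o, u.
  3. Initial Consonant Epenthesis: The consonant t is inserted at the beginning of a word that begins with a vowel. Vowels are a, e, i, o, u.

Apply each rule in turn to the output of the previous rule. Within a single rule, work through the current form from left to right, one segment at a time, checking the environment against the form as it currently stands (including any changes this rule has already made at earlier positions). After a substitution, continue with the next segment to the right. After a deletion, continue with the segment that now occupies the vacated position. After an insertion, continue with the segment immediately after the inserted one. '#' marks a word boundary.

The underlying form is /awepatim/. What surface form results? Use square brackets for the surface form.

[tawebadim]

1 Nasal Place Assimilation: no change — [awepatim]
2 Voicing Between Vowels: [awepatim] → [awebadim]
3 Initial Consonant Epenthesis: [awebadim] → [tawebadim]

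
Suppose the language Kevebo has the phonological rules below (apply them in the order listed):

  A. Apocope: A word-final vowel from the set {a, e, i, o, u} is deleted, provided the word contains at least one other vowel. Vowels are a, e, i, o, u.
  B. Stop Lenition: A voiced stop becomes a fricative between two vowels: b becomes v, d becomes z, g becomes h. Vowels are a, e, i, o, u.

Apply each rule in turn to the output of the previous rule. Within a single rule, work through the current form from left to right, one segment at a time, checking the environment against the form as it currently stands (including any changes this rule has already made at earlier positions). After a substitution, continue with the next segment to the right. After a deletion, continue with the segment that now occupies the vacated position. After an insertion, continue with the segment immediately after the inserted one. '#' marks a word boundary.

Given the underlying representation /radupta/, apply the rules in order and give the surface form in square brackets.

A Apocope: [radupta] → [radupt]
B Stop Lenition: [radupt] → [razupt]

[razupt]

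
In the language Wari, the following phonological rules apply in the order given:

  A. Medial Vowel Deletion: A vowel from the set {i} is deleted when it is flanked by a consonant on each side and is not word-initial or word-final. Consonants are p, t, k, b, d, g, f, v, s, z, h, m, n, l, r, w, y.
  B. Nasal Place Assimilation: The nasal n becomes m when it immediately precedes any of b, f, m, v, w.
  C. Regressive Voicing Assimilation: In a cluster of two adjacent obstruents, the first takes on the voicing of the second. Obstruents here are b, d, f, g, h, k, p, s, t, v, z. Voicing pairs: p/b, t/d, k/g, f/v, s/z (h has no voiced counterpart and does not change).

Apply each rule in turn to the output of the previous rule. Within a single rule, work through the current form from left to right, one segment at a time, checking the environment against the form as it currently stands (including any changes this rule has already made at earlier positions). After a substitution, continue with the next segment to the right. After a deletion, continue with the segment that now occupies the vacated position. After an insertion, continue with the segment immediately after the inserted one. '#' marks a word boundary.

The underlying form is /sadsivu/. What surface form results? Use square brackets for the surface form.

A Medial Vowel Deletion: [sadsivu] → [sadsvu]
B Nasal Place Assimilation: no change — [sadsvu]
C Regressive Voicing Assimilation: [sadsvu] → [satzvu]

[satzvu]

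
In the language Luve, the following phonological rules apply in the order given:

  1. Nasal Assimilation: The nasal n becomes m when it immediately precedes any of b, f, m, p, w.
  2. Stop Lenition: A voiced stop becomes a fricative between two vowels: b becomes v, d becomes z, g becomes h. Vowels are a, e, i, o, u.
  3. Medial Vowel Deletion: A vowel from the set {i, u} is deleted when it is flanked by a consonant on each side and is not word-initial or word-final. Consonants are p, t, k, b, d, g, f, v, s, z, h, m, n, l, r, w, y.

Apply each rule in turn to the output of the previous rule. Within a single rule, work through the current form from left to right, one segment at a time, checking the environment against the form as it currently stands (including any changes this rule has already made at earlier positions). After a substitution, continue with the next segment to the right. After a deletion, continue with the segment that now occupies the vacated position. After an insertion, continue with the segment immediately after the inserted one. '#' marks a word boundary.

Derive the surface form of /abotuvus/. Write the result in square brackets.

1 Nasal Assimilation: no change — [abotuvus]
2 Stop Lenition: [abotuvus] → [avotuvus]
3 Medial Vowel Deletion: [avotuvus] → [avotvs]

[avotvs]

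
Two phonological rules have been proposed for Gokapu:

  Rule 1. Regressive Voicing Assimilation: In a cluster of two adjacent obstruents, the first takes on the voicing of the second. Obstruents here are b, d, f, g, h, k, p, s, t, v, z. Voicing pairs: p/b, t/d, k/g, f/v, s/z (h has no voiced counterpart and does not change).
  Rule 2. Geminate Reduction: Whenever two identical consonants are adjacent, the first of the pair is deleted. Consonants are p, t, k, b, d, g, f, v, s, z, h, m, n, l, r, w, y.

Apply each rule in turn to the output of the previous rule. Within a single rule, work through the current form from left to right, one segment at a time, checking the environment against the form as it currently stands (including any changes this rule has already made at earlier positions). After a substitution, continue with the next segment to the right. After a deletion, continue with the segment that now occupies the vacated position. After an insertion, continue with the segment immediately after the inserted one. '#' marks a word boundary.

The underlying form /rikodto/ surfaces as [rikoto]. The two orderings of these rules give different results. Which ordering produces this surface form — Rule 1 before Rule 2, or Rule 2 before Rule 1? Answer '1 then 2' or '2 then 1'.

1 then 2

Order 1 then 2:
  1 Regressive Voicing Assimilation: [rikodto] → [rikotto]
  2 Geminate Reduction: [rikotto] → [rikoto]
  result: [rikoto]
Order 2 then 1:
  2 Geminate Reduction: no change — [rikodto]
  1 Regressive Voicing Assimilation: [rikodto] → [rikotto]
  result: [rikotto]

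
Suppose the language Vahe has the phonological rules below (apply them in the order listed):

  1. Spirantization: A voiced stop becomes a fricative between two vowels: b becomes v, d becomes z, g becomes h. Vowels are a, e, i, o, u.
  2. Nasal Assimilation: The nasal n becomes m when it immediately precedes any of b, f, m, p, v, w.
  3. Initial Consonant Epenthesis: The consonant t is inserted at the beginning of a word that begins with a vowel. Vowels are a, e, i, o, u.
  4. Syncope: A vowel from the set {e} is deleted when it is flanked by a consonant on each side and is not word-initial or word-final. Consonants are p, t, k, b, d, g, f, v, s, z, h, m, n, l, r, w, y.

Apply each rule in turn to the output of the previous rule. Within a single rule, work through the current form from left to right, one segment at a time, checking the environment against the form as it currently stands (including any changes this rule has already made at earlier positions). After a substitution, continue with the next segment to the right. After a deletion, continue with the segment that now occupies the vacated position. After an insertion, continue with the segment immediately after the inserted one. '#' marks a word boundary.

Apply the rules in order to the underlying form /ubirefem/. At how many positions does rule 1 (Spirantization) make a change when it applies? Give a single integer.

1 Spirantization: [ubirefem] → [uvirefem]
2 Nasal Assimilation: no change — [uvirefem]
3 Initial Consonant Epenthesis: [uvirefem] → [tuvirefem]
4 Syncope: [tuvirefem] → [tuvirfm]
Rule 1 changed 1 position(s).

1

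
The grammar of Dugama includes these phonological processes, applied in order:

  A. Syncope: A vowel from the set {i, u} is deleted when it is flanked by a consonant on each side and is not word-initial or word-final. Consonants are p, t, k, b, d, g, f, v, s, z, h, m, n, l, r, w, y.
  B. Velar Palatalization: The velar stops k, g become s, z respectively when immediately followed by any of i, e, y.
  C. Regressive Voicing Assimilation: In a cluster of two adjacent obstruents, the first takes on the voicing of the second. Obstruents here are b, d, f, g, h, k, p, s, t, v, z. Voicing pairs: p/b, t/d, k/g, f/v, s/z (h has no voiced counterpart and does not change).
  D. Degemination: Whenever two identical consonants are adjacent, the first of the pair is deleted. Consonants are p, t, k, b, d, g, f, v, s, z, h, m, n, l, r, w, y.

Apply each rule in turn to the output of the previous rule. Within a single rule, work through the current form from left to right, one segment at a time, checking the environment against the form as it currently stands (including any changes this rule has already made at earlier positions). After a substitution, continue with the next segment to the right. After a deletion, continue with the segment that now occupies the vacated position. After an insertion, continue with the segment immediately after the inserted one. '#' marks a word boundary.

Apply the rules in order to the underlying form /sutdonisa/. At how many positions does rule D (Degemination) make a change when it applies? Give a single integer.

1

A Syncope: [sutdonisa] → [stdonsa]
B Velar Palatalization: no change — [stdonsa]
C Regressive Voicing Assimilation: [stdonsa] → [sddonsa]
D Degemination: [sddonsa] → [sdonsa]
Rule D changed 1 position(s).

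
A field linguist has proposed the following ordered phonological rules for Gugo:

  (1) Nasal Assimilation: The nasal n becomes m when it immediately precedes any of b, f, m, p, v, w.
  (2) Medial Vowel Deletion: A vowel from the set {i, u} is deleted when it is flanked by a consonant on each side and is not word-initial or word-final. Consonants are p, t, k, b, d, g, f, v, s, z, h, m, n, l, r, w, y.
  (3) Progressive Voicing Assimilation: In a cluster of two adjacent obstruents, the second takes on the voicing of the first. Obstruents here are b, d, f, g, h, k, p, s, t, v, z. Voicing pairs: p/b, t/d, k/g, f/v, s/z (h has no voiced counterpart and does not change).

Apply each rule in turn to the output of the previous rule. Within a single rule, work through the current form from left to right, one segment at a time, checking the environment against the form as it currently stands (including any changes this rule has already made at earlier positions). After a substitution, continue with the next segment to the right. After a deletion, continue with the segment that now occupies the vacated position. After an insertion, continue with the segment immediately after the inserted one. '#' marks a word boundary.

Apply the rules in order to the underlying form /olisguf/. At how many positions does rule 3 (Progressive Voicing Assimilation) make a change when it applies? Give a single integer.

(1) Nasal Assimilation: no change — [olisguf]
(2) Medial Vowel Deletion: [olisguf] → [olsgf]
(3) Progressive Voicing Assimilation: [olsgf] → [olskf]
Rule 3 changed 1 position(s).

1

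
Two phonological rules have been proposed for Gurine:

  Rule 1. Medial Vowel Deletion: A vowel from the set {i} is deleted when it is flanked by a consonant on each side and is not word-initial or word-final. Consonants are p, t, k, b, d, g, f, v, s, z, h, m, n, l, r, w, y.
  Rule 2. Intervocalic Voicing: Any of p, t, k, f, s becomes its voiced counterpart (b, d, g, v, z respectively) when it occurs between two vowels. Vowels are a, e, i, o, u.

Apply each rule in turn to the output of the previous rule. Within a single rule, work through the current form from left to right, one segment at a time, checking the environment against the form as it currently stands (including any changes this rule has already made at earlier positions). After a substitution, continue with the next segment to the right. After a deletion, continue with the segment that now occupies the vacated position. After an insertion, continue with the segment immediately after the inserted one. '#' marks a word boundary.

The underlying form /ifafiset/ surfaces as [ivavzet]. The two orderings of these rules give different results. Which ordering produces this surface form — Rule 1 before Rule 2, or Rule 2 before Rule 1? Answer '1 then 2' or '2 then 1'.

2 then 1

Order 1 then 2:
  1 Medial Vowel Deletion: [ifafiset] → [ifafset]
  2 Intervocalic Voicing: [ifafset] → [ivafset]
  result: [ivafset]
Order 2 then 1:
  2 Intervocalic Voicing: [ifafiset] → [ivavizet]
  1 Medial Vowel Deletion: [ivavizet] → [ivavzet]
  result: [ivavzet]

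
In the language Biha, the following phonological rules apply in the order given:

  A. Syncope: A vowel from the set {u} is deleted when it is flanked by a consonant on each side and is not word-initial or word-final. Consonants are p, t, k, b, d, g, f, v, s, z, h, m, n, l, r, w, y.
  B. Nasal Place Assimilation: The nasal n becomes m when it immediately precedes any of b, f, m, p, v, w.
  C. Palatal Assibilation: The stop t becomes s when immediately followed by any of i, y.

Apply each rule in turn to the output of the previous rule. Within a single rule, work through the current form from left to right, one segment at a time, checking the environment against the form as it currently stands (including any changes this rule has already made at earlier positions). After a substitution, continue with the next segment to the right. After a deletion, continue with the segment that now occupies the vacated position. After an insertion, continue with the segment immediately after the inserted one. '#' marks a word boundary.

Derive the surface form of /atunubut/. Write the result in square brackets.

[atmbt]

A Syncope: [atunubut] → [atnbt]
B Nasal Place Assimilation: [atnbt] → [atmbt]
C Palatal Assibilation: no change — [atmbt]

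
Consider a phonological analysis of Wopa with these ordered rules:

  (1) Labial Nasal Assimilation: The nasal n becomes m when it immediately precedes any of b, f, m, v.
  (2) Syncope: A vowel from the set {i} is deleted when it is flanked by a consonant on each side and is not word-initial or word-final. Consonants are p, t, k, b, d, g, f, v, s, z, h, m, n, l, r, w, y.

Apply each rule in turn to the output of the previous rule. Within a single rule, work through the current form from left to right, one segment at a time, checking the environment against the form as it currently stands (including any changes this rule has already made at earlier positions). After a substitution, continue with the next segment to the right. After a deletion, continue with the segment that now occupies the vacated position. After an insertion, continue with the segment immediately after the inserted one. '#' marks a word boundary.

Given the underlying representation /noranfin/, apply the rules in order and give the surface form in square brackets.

(1) Labial Nasal Assimilation: [noranfin] → [noramfin]
(2) Syncope: [noramfin] → [noramfn]

[noramfn]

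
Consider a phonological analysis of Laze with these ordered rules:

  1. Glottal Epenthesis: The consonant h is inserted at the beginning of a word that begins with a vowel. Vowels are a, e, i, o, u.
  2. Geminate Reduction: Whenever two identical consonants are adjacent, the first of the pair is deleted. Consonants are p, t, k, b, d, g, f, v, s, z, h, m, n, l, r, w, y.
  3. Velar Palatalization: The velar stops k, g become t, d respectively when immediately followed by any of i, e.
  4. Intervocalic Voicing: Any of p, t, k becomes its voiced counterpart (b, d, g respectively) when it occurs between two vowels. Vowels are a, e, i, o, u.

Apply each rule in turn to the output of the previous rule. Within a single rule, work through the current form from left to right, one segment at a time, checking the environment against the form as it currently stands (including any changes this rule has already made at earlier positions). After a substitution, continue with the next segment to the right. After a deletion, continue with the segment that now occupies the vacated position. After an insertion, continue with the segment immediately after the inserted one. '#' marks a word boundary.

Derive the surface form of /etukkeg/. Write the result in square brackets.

1 Glottal Epenthesis: [etukkeg] → [hetukkeg]
2 Geminate Reduction: [hetukkeg] → [hetukeg]
3 Velar Palatalization: [hetukeg] → [hetuteg]
4 Intervocalic Voicing: [hetuteg] → [hedudeg]

[hedudeg]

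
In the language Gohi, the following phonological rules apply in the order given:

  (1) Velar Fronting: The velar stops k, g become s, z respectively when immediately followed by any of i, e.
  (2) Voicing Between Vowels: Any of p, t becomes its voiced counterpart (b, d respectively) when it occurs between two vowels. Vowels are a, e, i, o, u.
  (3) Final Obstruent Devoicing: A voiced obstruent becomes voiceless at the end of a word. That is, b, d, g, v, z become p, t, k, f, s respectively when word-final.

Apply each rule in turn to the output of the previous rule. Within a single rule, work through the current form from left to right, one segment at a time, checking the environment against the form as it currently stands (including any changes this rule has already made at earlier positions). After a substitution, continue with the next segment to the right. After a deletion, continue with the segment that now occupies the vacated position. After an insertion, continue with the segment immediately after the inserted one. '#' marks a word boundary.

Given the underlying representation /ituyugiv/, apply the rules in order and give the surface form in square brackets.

[iduyuzif]

(1) Velar Fronting: [ituyugiv] → [ituyuziv]
(2) Voicing Between Vowels: [ituyuziv] → [iduyuziv]
(3) Final Obstruent Devoicing: [iduyuziv] → [iduyuzif]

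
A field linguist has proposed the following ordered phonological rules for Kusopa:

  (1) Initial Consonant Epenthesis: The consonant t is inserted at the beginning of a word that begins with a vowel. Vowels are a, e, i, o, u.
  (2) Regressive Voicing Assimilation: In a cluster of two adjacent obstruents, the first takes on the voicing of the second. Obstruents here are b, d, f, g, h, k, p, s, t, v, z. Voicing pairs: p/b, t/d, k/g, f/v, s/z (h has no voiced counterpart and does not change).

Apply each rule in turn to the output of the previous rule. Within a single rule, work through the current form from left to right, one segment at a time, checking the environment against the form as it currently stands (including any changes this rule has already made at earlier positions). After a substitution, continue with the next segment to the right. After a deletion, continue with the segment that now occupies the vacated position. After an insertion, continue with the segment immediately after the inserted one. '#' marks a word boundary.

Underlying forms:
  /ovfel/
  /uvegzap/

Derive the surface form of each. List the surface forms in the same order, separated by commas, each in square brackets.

[toffel], [tuvegzap]

/ovfel/:
  (1) Initial Consonant Epenthesis: [ovfel] → [tovfel]
  (2) Regressive Voicing Assimilation: [tovfel] → [toffel]
/uvegzap/:
  (1) Initial Consonant Epenthesis: [uvegzap] → [tuvegzap]
  (2) Regressive Voicing Assimilation: no change — [tuvegzap]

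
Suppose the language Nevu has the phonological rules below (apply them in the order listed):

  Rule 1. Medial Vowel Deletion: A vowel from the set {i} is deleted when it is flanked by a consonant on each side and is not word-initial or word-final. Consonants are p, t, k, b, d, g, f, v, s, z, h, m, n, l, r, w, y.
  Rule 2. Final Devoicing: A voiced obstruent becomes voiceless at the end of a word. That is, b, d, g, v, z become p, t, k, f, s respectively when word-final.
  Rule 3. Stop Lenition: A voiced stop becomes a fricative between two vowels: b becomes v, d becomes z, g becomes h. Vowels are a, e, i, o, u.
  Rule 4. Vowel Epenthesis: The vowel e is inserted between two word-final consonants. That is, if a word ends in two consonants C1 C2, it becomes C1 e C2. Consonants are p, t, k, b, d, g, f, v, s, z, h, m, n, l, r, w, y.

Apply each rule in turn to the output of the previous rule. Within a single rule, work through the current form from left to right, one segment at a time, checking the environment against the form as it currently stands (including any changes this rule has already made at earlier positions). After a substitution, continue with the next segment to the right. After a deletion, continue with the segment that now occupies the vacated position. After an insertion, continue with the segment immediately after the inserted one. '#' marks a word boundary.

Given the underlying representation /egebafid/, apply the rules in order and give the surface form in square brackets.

Rule 1 Medial Vowel Deletion: [egebafid] → [egebafd]
Rule 2 Final Devoicing: [egebafd] → [egebaft]
Rule 3 Stop Lenition: [egebaft] → [ehevaft]
Rule 4 Vowel Epenthesis: [ehevaft] → [ehevafet]

[ehevafet]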